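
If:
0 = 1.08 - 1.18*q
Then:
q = 0.92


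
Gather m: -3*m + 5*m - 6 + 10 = 2*m + 4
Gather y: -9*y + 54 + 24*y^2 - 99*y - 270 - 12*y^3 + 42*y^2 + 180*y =-12*y^3 + 66*y^2 + 72*y - 216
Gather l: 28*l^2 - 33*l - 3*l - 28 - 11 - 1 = 28*l^2 - 36*l - 40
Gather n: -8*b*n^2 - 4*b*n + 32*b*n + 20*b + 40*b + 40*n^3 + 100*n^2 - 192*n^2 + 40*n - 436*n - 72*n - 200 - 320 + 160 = 60*b + 40*n^3 + n^2*(-8*b - 92) + n*(28*b - 468) - 360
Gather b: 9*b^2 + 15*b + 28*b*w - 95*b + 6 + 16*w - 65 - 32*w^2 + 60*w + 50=9*b^2 + b*(28*w - 80) - 32*w^2 + 76*w - 9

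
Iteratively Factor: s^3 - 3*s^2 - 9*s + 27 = (s + 3)*(s^2 - 6*s + 9) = (s - 3)*(s + 3)*(s - 3)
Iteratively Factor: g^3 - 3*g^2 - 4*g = (g - 4)*(g^2 + g) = (g - 4)*(g + 1)*(g)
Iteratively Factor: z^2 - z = (z)*(z - 1)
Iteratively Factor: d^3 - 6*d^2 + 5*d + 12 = (d - 3)*(d^2 - 3*d - 4) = (d - 4)*(d - 3)*(d + 1)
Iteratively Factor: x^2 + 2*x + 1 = (x + 1)*(x + 1)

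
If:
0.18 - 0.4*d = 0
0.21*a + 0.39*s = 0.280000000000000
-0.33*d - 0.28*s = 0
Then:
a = 2.32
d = 0.45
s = -0.53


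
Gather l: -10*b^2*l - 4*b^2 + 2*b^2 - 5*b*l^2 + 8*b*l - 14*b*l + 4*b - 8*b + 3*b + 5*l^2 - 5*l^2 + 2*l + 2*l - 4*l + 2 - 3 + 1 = -2*b^2 - 5*b*l^2 - b + l*(-10*b^2 - 6*b)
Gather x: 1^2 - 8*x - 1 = -8*x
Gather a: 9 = 9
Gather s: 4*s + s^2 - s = s^2 + 3*s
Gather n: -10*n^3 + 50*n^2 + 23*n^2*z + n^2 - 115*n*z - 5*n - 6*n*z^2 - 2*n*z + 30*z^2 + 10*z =-10*n^3 + n^2*(23*z + 51) + n*(-6*z^2 - 117*z - 5) + 30*z^2 + 10*z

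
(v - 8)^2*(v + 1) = v^3 - 15*v^2 + 48*v + 64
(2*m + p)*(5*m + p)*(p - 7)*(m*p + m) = 10*m^3*p^2 - 60*m^3*p - 70*m^3 + 7*m^2*p^3 - 42*m^2*p^2 - 49*m^2*p + m*p^4 - 6*m*p^3 - 7*m*p^2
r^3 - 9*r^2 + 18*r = r*(r - 6)*(r - 3)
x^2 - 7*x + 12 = (x - 4)*(x - 3)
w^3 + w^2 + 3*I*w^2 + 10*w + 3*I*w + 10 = (w + 1)*(w - 2*I)*(w + 5*I)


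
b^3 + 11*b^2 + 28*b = b*(b + 4)*(b + 7)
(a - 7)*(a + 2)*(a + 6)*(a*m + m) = a^4*m + 2*a^3*m - 43*a^2*m - 128*a*m - 84*m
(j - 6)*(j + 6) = j^2 - 36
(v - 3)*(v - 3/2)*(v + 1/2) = v^3 - 4*v^2 + 9*v/4 + 9/4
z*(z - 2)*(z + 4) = z^3 + 2*z^2 - 8*z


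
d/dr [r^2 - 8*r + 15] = 2*r - 8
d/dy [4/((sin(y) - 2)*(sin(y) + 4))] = -8*(sin(y) + 1)*cos(y)/((sin(y) - 2)^2*(sin(y) + 4)^2)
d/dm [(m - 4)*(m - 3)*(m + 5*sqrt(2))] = 3*m^2 - 14*m + 10*sqrt(2)*m - 35*sqrt(2) + 12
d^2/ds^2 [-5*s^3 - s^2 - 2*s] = -30*s - 2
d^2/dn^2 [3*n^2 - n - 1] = 6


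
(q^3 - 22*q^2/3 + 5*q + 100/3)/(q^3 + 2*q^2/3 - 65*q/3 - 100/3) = (q - 4)/(q + 4)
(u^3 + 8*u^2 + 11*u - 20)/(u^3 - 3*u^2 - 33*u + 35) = (u + 4)/(u - 7)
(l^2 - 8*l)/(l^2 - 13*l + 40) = l/(l - 5)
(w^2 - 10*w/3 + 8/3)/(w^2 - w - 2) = (w - 4/3)/(w + 1)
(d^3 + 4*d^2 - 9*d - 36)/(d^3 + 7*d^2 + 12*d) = (d - 3)/d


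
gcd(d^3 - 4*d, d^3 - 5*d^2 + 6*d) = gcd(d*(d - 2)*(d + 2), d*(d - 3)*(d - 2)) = d^2 - 2*d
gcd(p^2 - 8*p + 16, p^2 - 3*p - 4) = p - 4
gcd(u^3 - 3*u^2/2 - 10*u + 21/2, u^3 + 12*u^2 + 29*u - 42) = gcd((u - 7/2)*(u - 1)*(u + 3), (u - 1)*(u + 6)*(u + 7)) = u - 1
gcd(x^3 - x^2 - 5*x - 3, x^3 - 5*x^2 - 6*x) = x + 1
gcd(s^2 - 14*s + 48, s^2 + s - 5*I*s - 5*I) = 1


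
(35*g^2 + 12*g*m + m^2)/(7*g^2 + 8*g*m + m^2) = (5*g + m)/(g + m)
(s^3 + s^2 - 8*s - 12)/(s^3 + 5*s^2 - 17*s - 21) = (s^2 + 4*s + 4)/(s^2 + 8*s + 7)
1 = 1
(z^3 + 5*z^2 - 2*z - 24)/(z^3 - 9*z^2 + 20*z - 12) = (z^2 + 7*z + 12)/(z^2 - 7*z + 6)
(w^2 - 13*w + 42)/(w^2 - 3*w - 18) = (w - 7)/(w + 3)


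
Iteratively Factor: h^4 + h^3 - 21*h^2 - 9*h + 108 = (h + 3)*(h^3 - 2*h^2 - 15*h + 36) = (h + 3)*(h + 4)*(h^2 - 6*h + 9) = (h - 3)*(h + 3)*(h + 4)*(h - 3)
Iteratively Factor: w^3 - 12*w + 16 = (w - 2)*(w^2 + 2*w - 8) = (w - 2)^2*(w + 4)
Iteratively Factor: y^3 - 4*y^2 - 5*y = (y - 5)*(y^2 + y) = y*(y - 5)*(y + 1)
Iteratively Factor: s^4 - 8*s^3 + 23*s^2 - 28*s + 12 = (s - 2)*(s^3 - 6*s^2 + 11*s - 6) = (s - 2)*(s - 1)*(s^2 - 5*s + 6) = (s - 2)^2*(s - 1)*(s - 3)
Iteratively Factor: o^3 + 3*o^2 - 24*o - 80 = (o + 4)*(o^2 - o - 20) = (o - 5)*(o + 4)*(o + 4)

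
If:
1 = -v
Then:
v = -1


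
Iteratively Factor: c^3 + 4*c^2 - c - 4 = (c + 1)*(c^2 + 3*c - 4) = (c + 1)*(c + 4)*(c - 1)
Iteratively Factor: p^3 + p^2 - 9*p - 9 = (p + 3)*(p^2 - 2*p - 3) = (p - 3)*(p + 3)*(p + 1)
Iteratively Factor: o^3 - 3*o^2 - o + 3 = (o - 1)*(o^2 - 2*o - 3) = (o - 1)*(o + 1)*(o - 3)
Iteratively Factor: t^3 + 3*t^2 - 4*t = (t)*(t^2 + 3*t - 4) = t*(t - 1)*(t + 4)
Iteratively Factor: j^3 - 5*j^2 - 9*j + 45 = (j - 5)*(j^2 - 9) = (j - 5)*(j - 3)*(j + 3)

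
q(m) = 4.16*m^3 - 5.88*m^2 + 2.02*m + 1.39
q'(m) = 12.48*m^2 - 11.76*m + 2.02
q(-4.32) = -452.46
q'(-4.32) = 285.73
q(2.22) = 22.41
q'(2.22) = 37.42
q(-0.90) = -8.22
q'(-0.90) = 22.71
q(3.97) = 177.03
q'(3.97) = 152.03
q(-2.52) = -107.61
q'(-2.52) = 110.91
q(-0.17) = 0.86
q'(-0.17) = 4.38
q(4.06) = 191.07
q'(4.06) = 159.99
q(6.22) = 787.54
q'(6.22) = 411.70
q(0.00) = 1.39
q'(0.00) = 2.02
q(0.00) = 1.39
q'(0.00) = 2.02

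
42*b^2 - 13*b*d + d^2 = (-7*b + d)*(-6*b + d)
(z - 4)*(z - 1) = z^2 - 5*z + 4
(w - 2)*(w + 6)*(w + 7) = w^3 + 11*w^2 + 16*w - 84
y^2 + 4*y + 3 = (y + 1)*(y + 3)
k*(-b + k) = -b*k + k^2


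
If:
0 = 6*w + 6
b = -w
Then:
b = 1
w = -1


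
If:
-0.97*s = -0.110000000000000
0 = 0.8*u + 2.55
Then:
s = 0.11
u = -3.19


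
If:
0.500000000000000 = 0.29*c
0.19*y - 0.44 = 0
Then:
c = 1.72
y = 2.32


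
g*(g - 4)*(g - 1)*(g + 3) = g^4 - 2*g^3 - 11*g^2 + 12*g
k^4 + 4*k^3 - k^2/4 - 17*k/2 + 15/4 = (k - 1)*(k - 1/2)*(k + 5/2)*(k + 3)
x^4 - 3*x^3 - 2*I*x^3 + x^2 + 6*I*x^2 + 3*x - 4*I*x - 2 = (x - 2)*(x - 1)*(x - I)^2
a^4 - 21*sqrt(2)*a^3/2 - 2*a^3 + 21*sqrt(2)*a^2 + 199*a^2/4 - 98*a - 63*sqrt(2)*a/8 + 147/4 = (a - 3/2)*(a - 1/2)*(a - 7*sqrt(2))*(a - 7*sqrt(2)/2)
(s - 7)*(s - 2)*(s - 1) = s^3 - 10*s^2 + 23*s - 14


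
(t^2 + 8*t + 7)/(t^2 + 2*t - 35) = (t + 1)/(t - 5)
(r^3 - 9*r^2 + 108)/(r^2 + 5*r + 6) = (r^2 - 12*r + 36)/(r + 2)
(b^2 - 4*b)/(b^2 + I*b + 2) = b*(b - 4)/(b^2 + I*b + 2)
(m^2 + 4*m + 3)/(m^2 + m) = (m + 3)/m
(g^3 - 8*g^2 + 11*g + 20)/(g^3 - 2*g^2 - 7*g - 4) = (g - 5)/(g + 1)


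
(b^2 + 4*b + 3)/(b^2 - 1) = (b + 3)/(b - 1)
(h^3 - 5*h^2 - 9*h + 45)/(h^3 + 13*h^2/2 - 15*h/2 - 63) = 2*(h^2 - 2*h - 15)/(2*h^2 + 19*h + 42)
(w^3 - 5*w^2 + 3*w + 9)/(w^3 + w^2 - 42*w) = (w^3 - 5*w^2 + 3*w + 9)/(w*(w^2 + w - 42))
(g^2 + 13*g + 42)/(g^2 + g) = (g^2 + 13*g + 42)/(g*(g + 1))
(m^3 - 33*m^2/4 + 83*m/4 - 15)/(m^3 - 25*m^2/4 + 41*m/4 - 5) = (m - 3)/(m - 1)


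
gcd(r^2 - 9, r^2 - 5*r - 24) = r + 3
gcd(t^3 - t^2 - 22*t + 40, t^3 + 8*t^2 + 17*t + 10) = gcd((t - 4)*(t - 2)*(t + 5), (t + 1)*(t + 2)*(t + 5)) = t + 5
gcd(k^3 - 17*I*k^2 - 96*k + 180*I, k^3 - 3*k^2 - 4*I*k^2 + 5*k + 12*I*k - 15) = k - 5*I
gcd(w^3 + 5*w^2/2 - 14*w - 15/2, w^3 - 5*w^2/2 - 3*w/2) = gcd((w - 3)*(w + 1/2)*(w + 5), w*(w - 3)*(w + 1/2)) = w^2 - 5*w/2 - 3/2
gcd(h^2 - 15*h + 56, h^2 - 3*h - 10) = 1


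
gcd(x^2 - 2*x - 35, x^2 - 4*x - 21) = x - 7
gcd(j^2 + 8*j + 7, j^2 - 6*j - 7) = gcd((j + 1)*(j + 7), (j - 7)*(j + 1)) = j + 1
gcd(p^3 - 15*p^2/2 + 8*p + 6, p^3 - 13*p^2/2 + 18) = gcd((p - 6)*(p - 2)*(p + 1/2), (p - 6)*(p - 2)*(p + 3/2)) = p^2 - 8*p + 12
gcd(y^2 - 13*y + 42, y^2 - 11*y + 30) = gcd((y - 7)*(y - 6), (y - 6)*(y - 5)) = y - 6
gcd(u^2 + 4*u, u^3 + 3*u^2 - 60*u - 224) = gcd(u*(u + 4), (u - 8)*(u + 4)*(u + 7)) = u + 4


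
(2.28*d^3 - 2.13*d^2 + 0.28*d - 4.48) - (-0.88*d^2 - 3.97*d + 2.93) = 2.28*d^3 - 1.25*d^2 + 4.25*d - 7.41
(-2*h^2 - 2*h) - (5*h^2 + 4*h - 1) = -7*h^2 - 6*h + 1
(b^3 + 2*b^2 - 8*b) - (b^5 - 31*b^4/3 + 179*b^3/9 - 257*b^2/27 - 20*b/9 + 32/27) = -b^5 + 31*b^4/3 - 170*b^3/9 + 311*b^2/27 - 52*b/9 - 32/27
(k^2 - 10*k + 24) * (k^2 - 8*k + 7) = k^4 - 18*k^3 + 111*k^2 - 262*k + 168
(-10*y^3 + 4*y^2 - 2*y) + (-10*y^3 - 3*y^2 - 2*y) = -20*y^3 + y^2 - 4*y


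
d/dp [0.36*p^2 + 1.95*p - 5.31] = 0.72*p + 1.95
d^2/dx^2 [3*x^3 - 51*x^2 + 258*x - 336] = 18*x - 102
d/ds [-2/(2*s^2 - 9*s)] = 2*(4*s - 9)/(s^2*(2*s - 9)^2)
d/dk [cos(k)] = -sin(k)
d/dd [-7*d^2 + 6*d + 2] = 6 - 14*d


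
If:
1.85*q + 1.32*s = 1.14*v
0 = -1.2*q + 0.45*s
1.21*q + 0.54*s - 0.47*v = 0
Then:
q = 0.00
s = 0.00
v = 0.00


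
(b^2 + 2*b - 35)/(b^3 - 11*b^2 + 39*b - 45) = (b + 7)/(b^2 - 6*b + 9)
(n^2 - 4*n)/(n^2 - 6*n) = (n - 4)/(n - 6)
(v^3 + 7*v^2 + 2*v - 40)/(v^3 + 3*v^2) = (v^3 + 7*v^2 + 2*v - 40)/(v^2*(v + 3))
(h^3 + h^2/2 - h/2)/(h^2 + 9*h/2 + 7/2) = h*(2*h - 1)/(2*h + 7)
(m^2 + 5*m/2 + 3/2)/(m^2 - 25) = (2*m^2 + 5*m + 3)/(2*(m^2 - 25))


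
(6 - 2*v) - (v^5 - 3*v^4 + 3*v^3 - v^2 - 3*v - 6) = -v^5 + 3*v^4 - 3*v^3 + v^2 + v + 12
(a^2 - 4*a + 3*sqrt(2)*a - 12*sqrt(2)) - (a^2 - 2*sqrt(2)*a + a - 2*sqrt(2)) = -5*a + 5*sqrt(2)*a - 10*sqrt(2)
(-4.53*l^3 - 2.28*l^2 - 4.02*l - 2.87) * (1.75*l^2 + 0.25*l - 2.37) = -7.9275*l^5 - 5.1225*l^4 + 3.1311*l^3 - 0.6239*l^2 + 8.8099*l + 6.8019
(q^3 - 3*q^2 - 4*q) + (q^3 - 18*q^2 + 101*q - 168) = 2*q^3 - 21*q^2 + 97*q - 168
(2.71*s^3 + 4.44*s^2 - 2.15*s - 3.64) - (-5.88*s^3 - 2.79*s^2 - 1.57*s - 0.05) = 8.59*s^3 + 7.23*s^2 - 0.58*s - 3.59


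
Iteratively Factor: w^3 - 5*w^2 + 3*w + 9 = (w - 3)*(w^2 - 2*w - 3) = (w - 3)^2*(w + 1)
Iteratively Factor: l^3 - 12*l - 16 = (l + 2)*(l^2 - 2*l - 8) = (l - 4)*(l + 2)*(l + 2)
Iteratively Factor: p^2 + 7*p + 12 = (p + 3)*(p + 4)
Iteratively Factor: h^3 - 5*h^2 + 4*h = (h - 4)*(h^2 - h) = h*(h - 4)*(h - 1)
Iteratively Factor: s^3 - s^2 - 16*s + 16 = (s - 4)*(s^2 + 3*s - 4) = (s - 4)*(s - 1)*(s + 4)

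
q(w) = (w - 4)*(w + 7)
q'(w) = 2*w + 3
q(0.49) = -26.29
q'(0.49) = 3.98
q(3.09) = -9.18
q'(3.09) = 9.18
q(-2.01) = -29.99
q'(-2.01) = -1.02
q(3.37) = -6.53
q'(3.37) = 9.74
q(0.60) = -25.84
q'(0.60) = 4.20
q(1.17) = -23.12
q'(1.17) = 5.34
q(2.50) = -14.25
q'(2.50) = 8.00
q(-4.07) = -23.65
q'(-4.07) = -5.14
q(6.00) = 26.00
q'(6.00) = 15.00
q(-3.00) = -28.00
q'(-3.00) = -3.00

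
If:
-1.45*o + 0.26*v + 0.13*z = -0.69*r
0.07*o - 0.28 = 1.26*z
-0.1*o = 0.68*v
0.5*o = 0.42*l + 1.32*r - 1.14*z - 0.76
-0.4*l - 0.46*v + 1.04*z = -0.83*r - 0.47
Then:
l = 0.87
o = 0.04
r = 0.12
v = -0.01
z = -0.22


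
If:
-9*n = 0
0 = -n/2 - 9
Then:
No Solution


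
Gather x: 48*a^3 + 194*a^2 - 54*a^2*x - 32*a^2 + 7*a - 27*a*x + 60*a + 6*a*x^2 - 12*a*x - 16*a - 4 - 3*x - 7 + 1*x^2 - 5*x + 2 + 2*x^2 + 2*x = 48*a^3 + 162*a^2 + 51*a + x^2*(6*a + 3) + x*(-54*a^2 - 39*a - 6) - 9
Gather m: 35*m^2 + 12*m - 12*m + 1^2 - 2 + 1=35*m^2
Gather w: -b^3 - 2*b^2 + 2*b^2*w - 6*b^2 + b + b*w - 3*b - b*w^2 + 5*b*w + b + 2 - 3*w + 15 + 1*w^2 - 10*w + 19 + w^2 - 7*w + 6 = -b^3 - 8*b^2 - b + w^2*(2 - b) + w*(2*b^2 + 6*b - 20) + 42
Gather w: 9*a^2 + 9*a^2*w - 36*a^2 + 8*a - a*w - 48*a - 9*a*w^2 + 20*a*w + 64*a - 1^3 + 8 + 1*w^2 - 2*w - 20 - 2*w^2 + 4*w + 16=-27*a^2 + 24*a + w^2*(-9*a - 1) + w*(9*a^2 + 19*a + 2) + 3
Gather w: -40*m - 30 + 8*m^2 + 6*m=8*m^2 - 34*m - 30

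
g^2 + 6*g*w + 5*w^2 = (g + w)*(g + 5*w)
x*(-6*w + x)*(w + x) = -6*w^2*x - 5*w*x^2 + x^3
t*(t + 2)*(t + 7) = t^3 + 9*t^2 + 14*t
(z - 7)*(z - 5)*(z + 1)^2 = z^4 - 10*z^3 + 12*z^2 + 58*z + 35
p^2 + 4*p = p*(p + 4)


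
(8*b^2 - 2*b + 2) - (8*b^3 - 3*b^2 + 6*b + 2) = -8*b^3 + 11*b^2 - 8*b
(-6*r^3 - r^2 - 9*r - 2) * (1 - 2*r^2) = 12*r^5 + 2*r^4 + 12*r^3 + 3*r^2 - 9*r - 2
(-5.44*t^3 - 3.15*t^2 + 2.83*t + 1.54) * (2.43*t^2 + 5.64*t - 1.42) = -13.2192*t^5 - 38.3361*t^4 - 3.1643*t^3 + 24.1764*t^2 + 4.667*t - 2.1868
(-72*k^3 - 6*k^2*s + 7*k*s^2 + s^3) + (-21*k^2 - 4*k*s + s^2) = -72*k^3 - 6*k^2*s - 21*k^2 + 7*k*s^2 - 4*k*s + s^3 + s^2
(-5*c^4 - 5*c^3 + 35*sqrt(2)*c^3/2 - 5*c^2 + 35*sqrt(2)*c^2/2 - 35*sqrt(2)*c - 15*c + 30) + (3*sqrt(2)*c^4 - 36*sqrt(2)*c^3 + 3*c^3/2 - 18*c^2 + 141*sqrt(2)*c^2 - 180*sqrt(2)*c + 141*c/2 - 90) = -5*c^4 + 3*sqrt(2)*c^4 - 37*sqrt(2)*c^3/2 - 7*c^3/2 - 23*c^2 + 317*sqrt(2)*c^2/2 - 215*sqrt(2)*c + 111*c/2 - 60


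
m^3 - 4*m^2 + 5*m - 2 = (m - 2)*(m - 1)^2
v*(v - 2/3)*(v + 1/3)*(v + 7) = v^4 + 20*v^3/3 - 23*v^2/9 - 14*v/9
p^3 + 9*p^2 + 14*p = p*(p + 2)*(p + 7)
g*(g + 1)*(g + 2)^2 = g^4 + 5*g^3 + 8*g^2 + 4*g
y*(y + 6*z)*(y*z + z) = y^3*z + 6*y^2*z^2 + y^2*z + 6*y*z^2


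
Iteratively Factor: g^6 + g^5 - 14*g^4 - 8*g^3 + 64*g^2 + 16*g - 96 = (g - 2)*(g^5 + 3*g^4 - 8*g^3 - 24*g^2 + 16*g + 48) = (g - 2)*(g + 2)*(g^4 + g^3 - 10*g^2 - 4*g + 24) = (g - 2)*(g + 2)*(g + 3)*(g^3 - 2*g^2 - 4*g + 8) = (g - 2)^2*(g + 2)*(g + 3)*(g^2 - 4) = (g - 2)^2*(g + 2)^2*(g + 3)*(g - 2)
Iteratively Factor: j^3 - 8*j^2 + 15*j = (j - 3)*(j^2 - 5*j) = j*(j - 3)*(j - 5)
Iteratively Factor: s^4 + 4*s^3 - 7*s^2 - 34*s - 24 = (s - 3)*(s^3 + 7*s^2 + 14*s + 8) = (s - 3)*(s + 2)*(s^2 + 5*s + 4) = (s - 3)*(s + 1)*(s + 2)*(s + 4)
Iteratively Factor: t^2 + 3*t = (t + 3)*(t)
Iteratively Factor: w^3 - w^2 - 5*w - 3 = (w - 3)*(w^2 + 2*w + 1) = (w - 3)*(w + 1)*(w + 1)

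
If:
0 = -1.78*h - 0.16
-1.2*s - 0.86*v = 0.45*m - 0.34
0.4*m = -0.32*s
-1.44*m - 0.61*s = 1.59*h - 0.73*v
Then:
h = -0.09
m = -2.02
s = 2.52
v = -2.07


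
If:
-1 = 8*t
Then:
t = -1/8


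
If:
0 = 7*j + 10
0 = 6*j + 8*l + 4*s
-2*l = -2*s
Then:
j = -10/7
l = 5/7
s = 5/7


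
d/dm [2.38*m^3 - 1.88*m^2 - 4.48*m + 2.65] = 7.14*m^2 - 3.76*m - 4.48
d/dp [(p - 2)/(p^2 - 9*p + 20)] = (p^2 - 9*p - (p - 2)*(2*p - 9) + 20)/(p^2 - 9*p + 20)^2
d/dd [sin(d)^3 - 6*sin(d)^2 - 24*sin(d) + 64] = 3*(sin(d)^2 - 4*sin(d) - 8)*cos(d)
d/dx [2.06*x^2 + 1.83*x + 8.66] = 4.12*x + 1.83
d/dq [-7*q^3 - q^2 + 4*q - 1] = -21*q^2 - 2*q + 4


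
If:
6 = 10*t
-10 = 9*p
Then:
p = -10/9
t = 3/5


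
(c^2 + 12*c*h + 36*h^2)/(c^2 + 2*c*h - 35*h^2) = (c^2 + 12*c*h + 36*h^2)/(c^2 + 2*c*h - 35*h^2)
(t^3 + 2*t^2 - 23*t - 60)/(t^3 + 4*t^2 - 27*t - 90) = (t + 4)/(t + 6)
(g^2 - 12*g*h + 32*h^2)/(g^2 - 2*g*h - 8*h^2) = (g - 8*h)/(g + 2*h)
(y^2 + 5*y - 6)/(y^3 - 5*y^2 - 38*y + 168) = (y - 1)/(y^2 - 11*y + 28)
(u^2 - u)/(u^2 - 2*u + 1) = u/(u - 1)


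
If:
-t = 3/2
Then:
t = -3/2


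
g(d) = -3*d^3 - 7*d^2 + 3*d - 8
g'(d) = -9*d^2 - 14*d + 3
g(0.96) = -14.23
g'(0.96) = -18.73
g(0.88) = -12.83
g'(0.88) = -16.29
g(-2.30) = -15.43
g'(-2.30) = -12.41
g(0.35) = -7.94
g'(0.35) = -3.00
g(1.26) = -21.33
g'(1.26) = -28.93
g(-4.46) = 105.53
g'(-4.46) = -113.58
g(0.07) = -7.83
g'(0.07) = 1.98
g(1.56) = -31.74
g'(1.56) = -40.74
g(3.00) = -143.00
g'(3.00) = -120.00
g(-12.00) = 4132.00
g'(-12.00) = -1125.00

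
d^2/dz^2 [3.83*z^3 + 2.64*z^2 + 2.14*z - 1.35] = 22.98*z + 5.28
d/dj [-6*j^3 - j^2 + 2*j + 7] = -18*j^2 - 2*j + 2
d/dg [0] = 0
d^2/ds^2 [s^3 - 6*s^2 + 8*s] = 6*s - 12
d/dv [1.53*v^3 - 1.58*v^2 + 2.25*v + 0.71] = 4.59*v^2 - 3.16*v + 2.25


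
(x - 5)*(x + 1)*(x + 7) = x^3 + 3*x^2 - 33*x - 35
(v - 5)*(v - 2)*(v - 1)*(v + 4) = v^4 - 4*v^3 - 15*v^2 + 58*v - 40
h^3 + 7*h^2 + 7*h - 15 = (h - 1)*(h + 3)*(h + 5)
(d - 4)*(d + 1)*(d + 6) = d^3 + 3*d^2 - 22*d - 24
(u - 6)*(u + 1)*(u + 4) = u^3 - u^2 - 26*u - 24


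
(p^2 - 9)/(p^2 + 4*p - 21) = (p + 3)/(p + 7)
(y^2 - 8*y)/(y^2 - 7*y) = (y - 8)/(y - 7)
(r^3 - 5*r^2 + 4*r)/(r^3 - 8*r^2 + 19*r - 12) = r/(r - 3)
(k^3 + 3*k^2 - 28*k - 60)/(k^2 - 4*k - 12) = (k^2 + k - 30)/(k - 6)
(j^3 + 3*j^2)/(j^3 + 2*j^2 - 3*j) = j/(j - 1)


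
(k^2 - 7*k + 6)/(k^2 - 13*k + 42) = (k - 1)/(k - 7)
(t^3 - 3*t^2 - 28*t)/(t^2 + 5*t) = (t^2 - 3*t - 28)/(t + 5)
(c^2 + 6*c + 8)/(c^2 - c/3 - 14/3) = 3*(c + 4)/(3*c - 7)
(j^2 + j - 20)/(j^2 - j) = (j^2 + j - 20)/(j*(j - 1))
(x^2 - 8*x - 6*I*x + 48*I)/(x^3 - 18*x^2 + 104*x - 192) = (x - 6*I)/(x^2 - 10*x + 24)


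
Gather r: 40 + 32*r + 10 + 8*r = 40*r + 50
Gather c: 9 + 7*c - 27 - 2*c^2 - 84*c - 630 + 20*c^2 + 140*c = 18*c^2 + 63*c - 648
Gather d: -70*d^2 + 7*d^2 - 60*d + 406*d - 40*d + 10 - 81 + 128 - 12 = -63*d^2 + 306*d + 45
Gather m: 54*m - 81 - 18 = 54*m - 99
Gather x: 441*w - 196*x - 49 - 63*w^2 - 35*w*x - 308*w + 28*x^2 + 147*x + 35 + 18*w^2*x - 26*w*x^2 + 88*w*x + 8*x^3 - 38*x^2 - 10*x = -63*w^2 + 133*w + 8*x^3 + x^2*(-26*w - 10) + x*(18*w^2 + 53*w - 59) - 14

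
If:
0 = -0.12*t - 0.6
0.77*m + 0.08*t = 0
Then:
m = 0.52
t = -5.00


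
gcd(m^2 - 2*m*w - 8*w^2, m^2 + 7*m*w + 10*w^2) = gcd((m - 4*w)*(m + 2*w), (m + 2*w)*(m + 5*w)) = m + 2*w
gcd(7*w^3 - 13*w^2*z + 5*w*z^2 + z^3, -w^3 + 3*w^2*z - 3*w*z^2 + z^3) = w^2 - 2*w*z + z^2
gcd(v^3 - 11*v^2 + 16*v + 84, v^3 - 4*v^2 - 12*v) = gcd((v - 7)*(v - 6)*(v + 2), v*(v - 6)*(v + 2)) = v^2 - 4*v - 12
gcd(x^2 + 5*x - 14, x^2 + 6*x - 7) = x + 7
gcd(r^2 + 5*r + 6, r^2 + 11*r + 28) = 1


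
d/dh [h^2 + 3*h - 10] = 2*h + 3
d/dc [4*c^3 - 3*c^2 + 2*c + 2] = 12*c^2 - 6*c + 2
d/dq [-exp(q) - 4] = -exp(q)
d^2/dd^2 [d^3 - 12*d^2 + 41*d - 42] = 6*d - 24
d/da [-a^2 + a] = 1 - 2*a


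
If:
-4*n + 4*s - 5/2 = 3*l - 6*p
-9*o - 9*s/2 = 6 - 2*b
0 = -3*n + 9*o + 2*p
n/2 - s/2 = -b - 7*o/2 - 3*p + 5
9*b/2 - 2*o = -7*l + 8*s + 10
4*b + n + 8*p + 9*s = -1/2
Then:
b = -59025/48239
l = 54333/96478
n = 59143/96478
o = -23797/96478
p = 195801/96478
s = -66755/48239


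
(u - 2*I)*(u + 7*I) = u^2 + 5*I*u + 14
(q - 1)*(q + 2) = q^2 + q - 2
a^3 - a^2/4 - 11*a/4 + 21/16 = (a - 3/2)*(a - 1/2)*(a + 7/4)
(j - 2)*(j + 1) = j^2 - j - 2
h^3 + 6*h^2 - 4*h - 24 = (h - 2)*(h + 2)*(h + 6)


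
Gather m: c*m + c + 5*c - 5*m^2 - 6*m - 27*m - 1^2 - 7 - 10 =6*c - 5*m^2 + m*(c - 33) - 18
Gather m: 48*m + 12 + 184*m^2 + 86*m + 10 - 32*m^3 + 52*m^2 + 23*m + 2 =-32*m^3 + 236*m^2 + 157*m + 24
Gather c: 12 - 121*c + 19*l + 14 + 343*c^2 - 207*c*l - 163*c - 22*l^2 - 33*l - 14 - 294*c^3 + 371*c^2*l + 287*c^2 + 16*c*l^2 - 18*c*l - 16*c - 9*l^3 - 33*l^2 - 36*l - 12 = -294*c^3 + c^2*(371*l + 630) + c*(16*l^2 - 225*l - 300) - 9*l^3 - 55*l^2 - 50*l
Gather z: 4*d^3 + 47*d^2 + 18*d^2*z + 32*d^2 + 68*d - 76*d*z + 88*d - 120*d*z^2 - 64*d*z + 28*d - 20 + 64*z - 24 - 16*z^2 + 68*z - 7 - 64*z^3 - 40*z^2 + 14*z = 4*d^3 + 79*d^2 + 184*d - 64*z^3 + z^2*(-120*d - 56) + z*(18*d^2 - 140*d + 146) - 51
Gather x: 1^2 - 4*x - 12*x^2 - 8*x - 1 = -12*x^2 - 12*x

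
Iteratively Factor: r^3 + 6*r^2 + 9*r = (r + 3)*(r^2 + 3*r) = r*(r + 3)*(r + 3)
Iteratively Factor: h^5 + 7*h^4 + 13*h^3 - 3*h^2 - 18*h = (h + 2)*(h^4 + 5*h^3 + 3*h^2 - 9*h) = (h - 1)*(h + 2)*(h^3 + 6*h^2 + 9*h) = (h - 1)*(h + 2)*(h + 3)*(h^2 + 3*h) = h*(h - 1)*(h + 2)*(h + 3)*(h + 3)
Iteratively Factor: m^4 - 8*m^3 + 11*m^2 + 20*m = (m)*(m^3 - 8*m^2 + 11*m + 20) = m*(m - 5)*(m^2 - 3*m - 4) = m*(m - 5)*(m + 1)*(m - 4)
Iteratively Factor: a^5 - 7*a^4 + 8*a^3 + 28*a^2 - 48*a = (a - 4)*(a^4 - 3*a^3 - 4*a^2 + 12*a) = (a - 4)*(a + 2)*(a^3 - 5*a^2 + 6*a) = (a - 4)*(a - 3)*(a + 2)*(a^2 - 2*a) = (a - 4)*(a - 3)*(a - 2)*(a + 2)*(a)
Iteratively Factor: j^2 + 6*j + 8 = (j + 4)*(j + 2)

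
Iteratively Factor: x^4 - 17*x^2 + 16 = (x - 4)*(x^3 + 4*x^2 - x - 4) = (x - 4)*(x + 1)*(x^2 + 3*x - 4) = (x - 4)*(x + 1)*(x + 4)*(x - 1)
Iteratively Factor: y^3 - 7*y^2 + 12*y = (y)*(y^2 - 7*y + 12) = y*(y - 4)*(y - 3)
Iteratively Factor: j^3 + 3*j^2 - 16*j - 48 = (j + 4)*(j^2 - j - 12) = (j - 4)*(j + 4)*(j + 3)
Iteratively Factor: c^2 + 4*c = (c)*(c + 4)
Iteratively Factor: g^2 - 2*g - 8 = (g + 2)*(g - 4)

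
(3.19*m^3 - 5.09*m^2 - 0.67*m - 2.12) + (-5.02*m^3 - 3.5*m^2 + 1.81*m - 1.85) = -1.83*m^3 - 8.59*m^2 + 1.14*m - 3.97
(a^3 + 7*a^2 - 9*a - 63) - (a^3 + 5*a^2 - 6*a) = 2*a^2 - 3*a - 63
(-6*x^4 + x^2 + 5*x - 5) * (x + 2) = -6*x^5 - 12*x^4 + x^3 + 7*x^2 + 5*x - 10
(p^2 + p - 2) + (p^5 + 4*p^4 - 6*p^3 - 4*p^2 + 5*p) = p^5 + 4*p^4 - 6*p^3 - 3*p^2 + 6*p - 2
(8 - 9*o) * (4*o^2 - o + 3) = -36*o^3 + 41*o^2 - 35*o + 24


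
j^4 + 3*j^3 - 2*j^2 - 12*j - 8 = (j - 2)*(j + 1)*(j + 2)^2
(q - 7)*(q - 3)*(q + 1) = q^3 - 9*q^2 + 11*q + 21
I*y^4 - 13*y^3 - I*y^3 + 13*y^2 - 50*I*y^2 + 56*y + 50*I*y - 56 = (y + 2*I)*(y + 4*I)*(y + 7*I)*(I*y - I)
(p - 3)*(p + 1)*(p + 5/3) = p^3 - p^2/3 - 19*p/3 - 5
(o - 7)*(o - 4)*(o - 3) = o^3 - 14*o^2 + 61*o - 84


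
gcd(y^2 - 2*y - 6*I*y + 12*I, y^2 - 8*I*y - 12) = y - 6*I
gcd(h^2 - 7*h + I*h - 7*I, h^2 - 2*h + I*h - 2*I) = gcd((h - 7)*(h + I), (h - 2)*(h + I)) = h + I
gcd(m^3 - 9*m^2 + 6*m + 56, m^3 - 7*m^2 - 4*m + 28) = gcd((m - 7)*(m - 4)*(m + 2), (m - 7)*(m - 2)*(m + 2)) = m^2 - 5*m - 14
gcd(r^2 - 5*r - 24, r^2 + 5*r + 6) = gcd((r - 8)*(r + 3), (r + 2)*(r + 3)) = r + 3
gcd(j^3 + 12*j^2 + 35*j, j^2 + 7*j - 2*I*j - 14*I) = j + 7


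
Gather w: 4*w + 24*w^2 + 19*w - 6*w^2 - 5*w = 18*w^2 + 18*w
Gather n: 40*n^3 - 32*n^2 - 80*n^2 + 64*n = 40*n^3 - 112*n^2 + 64*n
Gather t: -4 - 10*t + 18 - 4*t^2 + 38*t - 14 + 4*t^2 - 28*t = 0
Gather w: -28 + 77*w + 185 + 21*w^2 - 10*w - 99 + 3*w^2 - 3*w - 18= 24*w^2 + 64*w + 40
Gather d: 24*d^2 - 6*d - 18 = 24*d^2 - 6*d - 18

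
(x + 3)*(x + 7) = x^2 + 10*x + 21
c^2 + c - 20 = (c - 4)*(c + 5)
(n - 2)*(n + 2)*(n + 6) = n^3 + 6*n^2 - 4*n - 24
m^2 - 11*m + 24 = (m - 8)*(m - 3)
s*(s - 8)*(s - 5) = s^3 - 13*s^2 + 40*s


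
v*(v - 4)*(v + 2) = v^3 - 2*v^2 - 8*v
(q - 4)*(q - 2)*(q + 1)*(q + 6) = q^4 + q^3 - 28*q^2 + 20*q + 48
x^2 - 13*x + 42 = (x - 7)*(x - 6)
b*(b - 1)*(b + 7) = b^3 + 6*b^2 - 7*b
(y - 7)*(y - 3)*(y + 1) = y^3 - 9*y^2 + 11*y + 21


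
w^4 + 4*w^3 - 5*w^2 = w^2*(w - 1)*(w + 5)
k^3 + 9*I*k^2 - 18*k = k*(k + 3*I)*(k + 6*I)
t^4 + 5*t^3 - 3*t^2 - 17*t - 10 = (t - 2)*(t + 1)^2*(t + 5)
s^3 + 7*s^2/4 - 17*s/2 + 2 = (s - 2)*(s - 1/4)*(s + 4)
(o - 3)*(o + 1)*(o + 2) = o^3 - 7*o - 6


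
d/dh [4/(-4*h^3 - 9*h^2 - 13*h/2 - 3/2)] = 8*(24*h^2 + 36*h + 13)/(8*h^3 + 18*h^2 + 13*h + 3)^2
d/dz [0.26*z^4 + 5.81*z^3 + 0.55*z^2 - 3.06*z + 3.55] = 1.04*z^3 + 17.43*z^2 + 1.1*z - 3.06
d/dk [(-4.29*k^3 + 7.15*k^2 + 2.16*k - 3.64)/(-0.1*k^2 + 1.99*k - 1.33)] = (0.429*k^4 - 17.0742*k^3 + 31.5616*k^2 - 19.747*k + 4.3708)/(0.01*k^4 - 0.398*k^3 + 4.2261*k^2 - 5.2934*k + 1.7689)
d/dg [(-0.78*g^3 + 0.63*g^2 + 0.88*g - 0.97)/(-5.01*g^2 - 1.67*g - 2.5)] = (3.9078*g^4 + 2.6052*g^3 + 9.2067*g^2 - 12.8694*g - 3.8199)/(25.1001*g^4 + 16.7334*g^3 + 27.8389*g^2 + 8.35*g + 6.25)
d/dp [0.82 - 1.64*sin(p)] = -1.64*cos(p)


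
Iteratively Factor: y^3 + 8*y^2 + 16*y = (y)*(y^2 + 8*y + 16) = y*(y + 4)*(y + 4)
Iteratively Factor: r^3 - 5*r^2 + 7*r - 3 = (r - 3)*(r^2 - 2*r + 1) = (r - 3)*(r - 1)*(r - 1)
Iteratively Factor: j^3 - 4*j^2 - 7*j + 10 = (j - 1)*(j^2 - 3*j - 10) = (j - 1)*(j + 2)*(j - 5)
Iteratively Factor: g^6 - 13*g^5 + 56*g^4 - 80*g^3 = (g)*(g^5 - 13*g^4 + 56*g^3 - 80*g^2) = g^2*(g^4 - 13*g^3 + 56*g^2 - 80*g) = g^2*(g - 4)*(g^3 - 9*g^2 + 20*g) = g^2*(g - 4)^2*(g^2 - 5*g) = g^3*(g - 4)^2*(g - 5)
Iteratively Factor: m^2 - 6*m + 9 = (m - 3)*(m - 3)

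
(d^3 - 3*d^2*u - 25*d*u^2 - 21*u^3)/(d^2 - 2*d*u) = (d^3 - 3*d^2*u - 25*d*u^2 - 21*u^3)/(d*(d - 2*u))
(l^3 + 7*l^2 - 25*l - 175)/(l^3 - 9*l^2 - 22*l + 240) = (l^2 + 2*l - 35)/(l^2 - 14*l + 48)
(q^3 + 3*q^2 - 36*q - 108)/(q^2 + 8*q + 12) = (q^2 - 3*q - 18)/(q + 2)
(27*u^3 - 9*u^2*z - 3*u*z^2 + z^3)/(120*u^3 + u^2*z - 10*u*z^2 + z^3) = (9*u^2 - 6*u*z + z^2)/(40*u^2 - 13*u*z + z^2)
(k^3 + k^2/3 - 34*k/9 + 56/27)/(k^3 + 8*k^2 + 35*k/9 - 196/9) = (k - 2/3)/(k + 7)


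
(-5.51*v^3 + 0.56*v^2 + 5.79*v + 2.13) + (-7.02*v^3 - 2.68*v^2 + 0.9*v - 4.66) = -12.53*v^3 - 2.12*v^2 + 6.69*v - 2.53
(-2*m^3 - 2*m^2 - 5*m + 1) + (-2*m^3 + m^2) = -4*m^3 - m^2 - 5*m + 1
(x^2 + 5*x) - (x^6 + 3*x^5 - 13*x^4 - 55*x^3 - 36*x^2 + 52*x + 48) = -x^6 - 3*x^5 + 13*x^4 + 55*x^3 + 37*x^2 - 47*x - 48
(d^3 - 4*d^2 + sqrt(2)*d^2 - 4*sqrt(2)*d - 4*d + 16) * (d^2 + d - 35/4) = d^5 - 3*d^4 + sqrt(2)*d^4 - 67*d^3/4 - 3*sqrt(2)*d^3 - 51*sqrt(2)*d^2/4 + 47*d^2 + 35*sqrt(2)*d + 51*d - 140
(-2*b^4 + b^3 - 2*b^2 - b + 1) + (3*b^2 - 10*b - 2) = -2*b^4 + b^3 + b^2 - 11*b - 1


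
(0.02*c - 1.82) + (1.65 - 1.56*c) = -1.54*c - 0.17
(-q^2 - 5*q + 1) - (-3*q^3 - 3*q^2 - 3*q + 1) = 3*q^3 + 2*q^2 - 2*q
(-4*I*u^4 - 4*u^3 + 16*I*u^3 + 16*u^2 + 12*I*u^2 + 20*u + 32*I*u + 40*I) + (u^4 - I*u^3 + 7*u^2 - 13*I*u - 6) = u^4 - 4*I*u^4 - 4*u^3 + 15*I*u^3 + 23*u^2 + 12*I*u^2 + 20*u + 19*I*u - 6 + 40*I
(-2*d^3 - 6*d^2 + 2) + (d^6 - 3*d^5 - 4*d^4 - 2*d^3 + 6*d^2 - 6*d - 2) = d^6 - 3*d^5 - 4*d^4 - 4*d^3 - 6*d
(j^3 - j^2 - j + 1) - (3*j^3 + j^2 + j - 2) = -2*j^3 - 2*j^2 - 2*j + 3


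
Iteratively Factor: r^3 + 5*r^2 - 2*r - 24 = (r + 4)*(r^2 + r - 6) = (r + 3)*(r + 4)*(r - 2)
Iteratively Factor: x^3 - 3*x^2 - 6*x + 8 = (x + 2)*(x^2 - 5*x + 4) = (x - 4)*(x + 2)*(x - 1)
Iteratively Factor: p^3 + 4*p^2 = (p)*(p^2 + 4*p) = p^2*(p + 4)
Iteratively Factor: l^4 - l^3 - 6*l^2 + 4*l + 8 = (l + 1)*(l^3 - 2*l^2 - 4*l + 8) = (l - 2)*(l + 1)*(l^2 - 4) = (l - 2)^2*(l + 1)*(l + 2)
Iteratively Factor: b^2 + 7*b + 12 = (b + 4)*(b + 3)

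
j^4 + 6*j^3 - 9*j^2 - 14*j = j*(j - 2)*(j + 1)*(j + 7)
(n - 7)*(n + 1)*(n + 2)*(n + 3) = n^4 - n^3 - 31*n^2 - 71*n - 42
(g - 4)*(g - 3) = g^2 - 7*g + 12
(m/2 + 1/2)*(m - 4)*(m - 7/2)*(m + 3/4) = m^4/2 - 23*m^3/8 + 13*m^2/16 + 151*m/16 + 21/4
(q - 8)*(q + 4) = q^2 - 4*q - 32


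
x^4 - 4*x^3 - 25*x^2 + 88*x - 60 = (x - 6)*(x - 2)*(x - 1)*(x + 5)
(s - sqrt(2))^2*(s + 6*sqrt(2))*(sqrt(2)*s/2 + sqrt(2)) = sqrt(2)*s^4/2 + sqrt(2)*s^3 + 4*s^3 - 11*sqrt(2)*s^2 + 8*s^2 - 22*sqrt(2)*s + 12*s + 24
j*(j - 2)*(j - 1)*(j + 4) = j^4 + j^3 - 10*j^2 + 8*j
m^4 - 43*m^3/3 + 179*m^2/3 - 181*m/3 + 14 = (m - 7)*(m - 6)*(m - 1)*(m - 1/3)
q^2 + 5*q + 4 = (q + 1)*(q + 4)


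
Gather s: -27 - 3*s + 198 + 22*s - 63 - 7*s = 12*s + 108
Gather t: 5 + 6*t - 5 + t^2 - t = t^2 + 5*t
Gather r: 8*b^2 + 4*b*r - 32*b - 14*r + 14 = 8*b^2 - 32*b + r*(4*b - 14) + 14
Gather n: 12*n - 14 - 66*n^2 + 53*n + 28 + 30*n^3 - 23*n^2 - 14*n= 30*n^3 - 89*n^2 + 51*n + 14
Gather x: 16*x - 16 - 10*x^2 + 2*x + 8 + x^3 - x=x^3 - 10*x^2 + 17*x - 8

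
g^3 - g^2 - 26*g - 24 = (g - 6)*(g + 1)*(g + 4)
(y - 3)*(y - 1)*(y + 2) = y^3 - 2*y^2 - 5*y + 6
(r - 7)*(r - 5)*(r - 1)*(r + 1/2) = r^4 - 25*r^3/2 + 81*r^2/2 - 23*r/2 - 35/2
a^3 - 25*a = a*(a - 5)*(a + 5)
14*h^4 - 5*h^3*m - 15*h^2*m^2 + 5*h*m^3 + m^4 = (-2*h + m)*(-h + m)*(h + m)*(7*h + m)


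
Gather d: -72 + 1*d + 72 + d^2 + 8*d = d^2 + 9*d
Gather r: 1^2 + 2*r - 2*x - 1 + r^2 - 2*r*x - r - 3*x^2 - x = r^2 + r*(1 - 2*x) - 3*x^2 - 3*x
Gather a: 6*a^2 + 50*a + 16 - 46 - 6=6*a^2 + 50*a - 36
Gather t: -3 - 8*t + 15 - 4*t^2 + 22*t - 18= -4*t^2 + 14*t - 6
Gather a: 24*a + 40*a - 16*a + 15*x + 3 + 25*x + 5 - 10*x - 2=48*a + 30*x + 6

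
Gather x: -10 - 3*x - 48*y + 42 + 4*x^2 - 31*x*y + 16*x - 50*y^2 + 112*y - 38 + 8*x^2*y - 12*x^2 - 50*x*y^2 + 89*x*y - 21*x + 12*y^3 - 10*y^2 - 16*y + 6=x^2*(8*y - 8) + x*(-50*y^2 + 58*y - 8) + 12*y^3 - 60*y^2 + 48*y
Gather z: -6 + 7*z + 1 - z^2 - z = -z^2 + 6*z - 5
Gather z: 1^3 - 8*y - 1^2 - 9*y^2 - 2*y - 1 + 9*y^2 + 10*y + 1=0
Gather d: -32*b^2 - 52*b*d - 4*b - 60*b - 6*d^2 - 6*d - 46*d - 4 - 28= -32*b^2 - 64*b - 6*d^2 + d*(-52*b - 52) - 32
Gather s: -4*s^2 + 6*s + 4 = -4*s^2 + 6*s + 4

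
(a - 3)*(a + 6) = a^2 + 3*a - 18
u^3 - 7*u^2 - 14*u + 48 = (u - 8)*(u - 2)*(u + 3)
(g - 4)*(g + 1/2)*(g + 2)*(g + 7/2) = g^4 + 2*g^3 - 57*g^2/4 - 71*g/2 - 14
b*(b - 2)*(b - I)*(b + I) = b^4 - 2*b^3 + b^2 - 2*b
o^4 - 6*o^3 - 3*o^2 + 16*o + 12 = (o - 6)*(o - 2)*(o + 1)^2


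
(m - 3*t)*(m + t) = m^2 - 2*m*t - 3*t^2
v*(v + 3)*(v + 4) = v^3 + 7*v^2 + 12*v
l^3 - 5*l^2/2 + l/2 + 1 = (l - 2)*(l - 1)*(l + 1/2)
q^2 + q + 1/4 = (q + 1/2)^2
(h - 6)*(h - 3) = h^2 - 9*h + 18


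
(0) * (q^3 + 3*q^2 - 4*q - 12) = 0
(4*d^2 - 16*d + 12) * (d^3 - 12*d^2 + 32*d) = 4*d^5 - 64*d^4 + 332*d^3 - 656*d^2 + 384*d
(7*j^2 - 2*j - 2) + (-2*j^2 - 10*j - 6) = 5*j^2 - 12*j - 8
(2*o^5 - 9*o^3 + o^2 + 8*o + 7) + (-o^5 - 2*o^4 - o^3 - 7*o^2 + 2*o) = o^5 - 2*o^4 - 10*o^3 - 6*o^2 + 10*o + 7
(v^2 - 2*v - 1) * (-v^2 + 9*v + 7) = -v^4 + 11*v^3 - 10*v^2 - 23*v - 7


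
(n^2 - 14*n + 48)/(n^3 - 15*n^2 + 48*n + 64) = (n - 6)/(n^2 - 7*n - 8)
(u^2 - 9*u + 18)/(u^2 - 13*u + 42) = (u - 3)/(u - 7)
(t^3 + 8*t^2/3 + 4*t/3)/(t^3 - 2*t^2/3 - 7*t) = (3*t^2 + 8*t + 4)/(3*t^2 - 2*t - 21)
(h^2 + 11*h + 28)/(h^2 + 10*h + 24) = (h + 7)/(h + 6)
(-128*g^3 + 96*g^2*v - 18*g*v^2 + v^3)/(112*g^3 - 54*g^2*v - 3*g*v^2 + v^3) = (-8*g + v)/(7*g + v)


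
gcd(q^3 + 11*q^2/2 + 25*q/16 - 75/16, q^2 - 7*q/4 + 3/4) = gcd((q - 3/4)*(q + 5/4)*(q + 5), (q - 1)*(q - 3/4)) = q - 3/4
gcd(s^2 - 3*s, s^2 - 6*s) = s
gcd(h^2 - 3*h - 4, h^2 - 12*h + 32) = h - 4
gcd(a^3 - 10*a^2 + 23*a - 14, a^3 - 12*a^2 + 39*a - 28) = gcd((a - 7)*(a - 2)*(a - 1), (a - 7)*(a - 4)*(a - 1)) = a^2 - 8*a + 7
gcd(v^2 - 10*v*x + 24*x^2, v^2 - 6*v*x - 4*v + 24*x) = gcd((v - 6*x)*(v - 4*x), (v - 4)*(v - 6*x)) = -v + 6*x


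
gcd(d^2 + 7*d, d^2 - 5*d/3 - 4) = 1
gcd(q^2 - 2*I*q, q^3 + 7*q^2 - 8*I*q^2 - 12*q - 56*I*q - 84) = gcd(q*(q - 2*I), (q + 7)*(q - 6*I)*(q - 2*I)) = q - 2*I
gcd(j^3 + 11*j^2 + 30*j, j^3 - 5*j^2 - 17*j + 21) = 1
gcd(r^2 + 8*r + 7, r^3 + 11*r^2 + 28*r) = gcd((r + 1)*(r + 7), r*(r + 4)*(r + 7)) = r + 7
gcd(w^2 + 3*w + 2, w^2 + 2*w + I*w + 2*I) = w + 2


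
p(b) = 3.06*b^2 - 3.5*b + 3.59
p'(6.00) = 33.22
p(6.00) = 92.75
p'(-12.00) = -76.94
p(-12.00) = 486.23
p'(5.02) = 27.22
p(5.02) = 63.13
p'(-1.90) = -15.13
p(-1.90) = 21.29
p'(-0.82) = -8.52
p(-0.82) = 8.52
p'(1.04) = 2.86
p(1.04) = 3.26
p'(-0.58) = -7.05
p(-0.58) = 6.65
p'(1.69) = 6.84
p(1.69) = 6.41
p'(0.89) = 1.95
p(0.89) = 2.90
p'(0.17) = -2.46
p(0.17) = 3.08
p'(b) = 6.12*b - 3.5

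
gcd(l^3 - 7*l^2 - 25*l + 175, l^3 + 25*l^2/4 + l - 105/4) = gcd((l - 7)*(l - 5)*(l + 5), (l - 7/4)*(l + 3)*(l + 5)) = l + 5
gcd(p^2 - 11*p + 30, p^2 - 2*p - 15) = p - 5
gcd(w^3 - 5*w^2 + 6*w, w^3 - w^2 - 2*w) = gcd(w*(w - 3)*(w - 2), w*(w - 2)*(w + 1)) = w^2 - 2*w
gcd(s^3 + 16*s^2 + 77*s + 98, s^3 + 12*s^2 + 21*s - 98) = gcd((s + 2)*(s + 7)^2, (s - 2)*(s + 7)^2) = s^2 + 14*s + 49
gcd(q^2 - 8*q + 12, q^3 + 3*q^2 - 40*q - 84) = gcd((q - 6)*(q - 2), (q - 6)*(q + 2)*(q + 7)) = q - 6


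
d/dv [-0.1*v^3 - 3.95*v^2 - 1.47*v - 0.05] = -0.3*v^2 - 7.9*v - 1.47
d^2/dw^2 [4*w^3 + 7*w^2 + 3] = 24*w + 14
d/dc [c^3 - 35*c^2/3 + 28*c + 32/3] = 3*c^2 - 70*c/3 + 28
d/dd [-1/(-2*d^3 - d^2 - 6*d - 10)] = 2*(-3*d^2 - d - 3)/(2*d^3 + d^2 + 6*d + 10)^2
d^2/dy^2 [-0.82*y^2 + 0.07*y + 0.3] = -1.64000000000000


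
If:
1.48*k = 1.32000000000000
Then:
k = 0.89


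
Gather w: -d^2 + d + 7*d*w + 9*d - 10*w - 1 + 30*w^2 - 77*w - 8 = -d^2 + 10*d + 30*w^2 + w*(7*d - 87) - 9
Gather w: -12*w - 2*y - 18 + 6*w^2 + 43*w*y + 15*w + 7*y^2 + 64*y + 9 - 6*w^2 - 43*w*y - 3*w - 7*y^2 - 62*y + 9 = 0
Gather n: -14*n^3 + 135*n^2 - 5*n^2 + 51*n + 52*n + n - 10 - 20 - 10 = -14*n^3 + 130*n^2 + 104*n - 40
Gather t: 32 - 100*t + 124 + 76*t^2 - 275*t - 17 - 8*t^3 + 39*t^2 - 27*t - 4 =-8*t^3 + 115*t^2 - 402*t + 135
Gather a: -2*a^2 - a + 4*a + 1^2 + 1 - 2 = -2*a^2 + 3*a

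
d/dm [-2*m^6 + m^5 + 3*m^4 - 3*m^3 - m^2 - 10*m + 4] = -12*m^5 + 5*m^4 + 12*m^3 - 9*m^2 - 2*m - 10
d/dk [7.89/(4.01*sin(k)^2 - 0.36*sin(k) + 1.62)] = (2.8404 - 63.2778*sin(k))*cos(k)/(4.01*sin(k)^2 - 0.36*sin(k) + 1.62)^2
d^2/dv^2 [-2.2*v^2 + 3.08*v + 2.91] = -4.40000000000000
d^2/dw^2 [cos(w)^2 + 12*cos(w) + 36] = -12*cos(w) - 2*cos(2*w)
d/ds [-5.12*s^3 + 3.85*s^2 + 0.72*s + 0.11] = -15.36*s^2 + 7.7*s + 0.72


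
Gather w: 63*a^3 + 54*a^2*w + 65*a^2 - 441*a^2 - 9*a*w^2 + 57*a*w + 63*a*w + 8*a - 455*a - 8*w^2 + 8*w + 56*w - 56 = 63*a^3 - 376*a^2 - 447*a + w^2*(-9*a - 8) + w*(54*a^2 + 120*a + 64) - 56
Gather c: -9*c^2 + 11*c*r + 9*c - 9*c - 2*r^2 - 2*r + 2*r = -9*c^2 + 11*c*r - 2*r^2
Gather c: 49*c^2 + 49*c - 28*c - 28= 49*c^2 + 21*c - 28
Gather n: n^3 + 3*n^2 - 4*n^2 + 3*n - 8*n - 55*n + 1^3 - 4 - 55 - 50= n^3 - n^2 - 60*n - 108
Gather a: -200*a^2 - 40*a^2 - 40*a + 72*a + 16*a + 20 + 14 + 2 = -240*a^2 + 48*a + 36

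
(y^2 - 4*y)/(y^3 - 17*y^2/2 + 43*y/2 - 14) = 2*y/(2*y^2 - 9*y + 7)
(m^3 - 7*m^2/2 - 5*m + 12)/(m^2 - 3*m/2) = m - 2 - 8/m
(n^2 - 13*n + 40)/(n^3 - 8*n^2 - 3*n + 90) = (n - 8)/(n^2 - 3*n - 18)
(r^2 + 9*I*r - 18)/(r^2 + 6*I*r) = (r + 3*I)/r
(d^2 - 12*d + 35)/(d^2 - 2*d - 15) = (d - 7)/(d + 3)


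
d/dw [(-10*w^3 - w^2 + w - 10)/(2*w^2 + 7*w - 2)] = (-20*w^4 - 140*w^3 + 51*w^2 + 44*w + 68)/(4*w^4 + 28*w^3 + 41*w^2 - 28*w + 4)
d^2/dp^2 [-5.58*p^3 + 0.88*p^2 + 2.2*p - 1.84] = 1.76 - 33.48*p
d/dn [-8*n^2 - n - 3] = -16*n - 1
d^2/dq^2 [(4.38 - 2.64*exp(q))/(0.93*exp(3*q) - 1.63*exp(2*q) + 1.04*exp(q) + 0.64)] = (-9.13334399999999*exp(6*q) + 46.100286*exp(5*q) - 69.836646*exp(4*q) + 70.973496*exp(3*q) - 62.262*exp(2*q) + 24.771456*exp(q) - 3.996672)*exp(q)/(0.804357*exp(9*q) - 4.229361*exp(8*q) + 10.111239*exp(7*q) - 12.129355*exp(6*q) + 5.486136*exp(5*q) + 3.526272*exp(4*q) - 4.24192*exp(3*q) + 0.0737280000000005*exp(2*q) + 1.277952*exp(q) + 0.262144)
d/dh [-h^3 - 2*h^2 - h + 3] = -3*h^2 - 4*h - 1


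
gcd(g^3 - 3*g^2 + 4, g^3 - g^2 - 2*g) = g^2 - g - 2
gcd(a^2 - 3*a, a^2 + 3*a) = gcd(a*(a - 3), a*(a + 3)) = a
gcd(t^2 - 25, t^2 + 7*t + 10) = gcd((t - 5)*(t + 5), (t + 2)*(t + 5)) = t + 5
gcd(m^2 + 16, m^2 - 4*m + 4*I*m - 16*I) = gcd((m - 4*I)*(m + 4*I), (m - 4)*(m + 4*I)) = m + 4*I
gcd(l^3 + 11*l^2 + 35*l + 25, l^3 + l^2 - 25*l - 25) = l^2 + 6*l + 5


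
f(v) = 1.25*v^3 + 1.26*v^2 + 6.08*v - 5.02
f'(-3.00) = 32.27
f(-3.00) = -45.67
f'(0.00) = 6.08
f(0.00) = -5.02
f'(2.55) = 36.89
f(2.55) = 39.40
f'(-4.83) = 81.39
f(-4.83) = -145.84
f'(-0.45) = 5.71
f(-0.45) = -7.61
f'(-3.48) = 42.72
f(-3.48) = -63.60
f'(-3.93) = 54.09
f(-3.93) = -85.33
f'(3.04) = 48.40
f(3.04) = 60.23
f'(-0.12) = 5.83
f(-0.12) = -5.73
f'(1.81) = 22.93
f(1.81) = 17.52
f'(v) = 3.75*v^2 + 2.52*v + 6.08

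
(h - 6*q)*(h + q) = h^2 - 5*h*q - 6*q^2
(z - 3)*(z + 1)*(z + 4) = z^3 + 2*z^2 - 11*z - 12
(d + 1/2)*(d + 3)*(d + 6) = d^3 + 19*d^2/2 + 45*d/2 + 9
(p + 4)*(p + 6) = p^2 + 10*p + 24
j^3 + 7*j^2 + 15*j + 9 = (j + 1)*(j + 3)^2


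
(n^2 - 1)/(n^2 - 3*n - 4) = (n - 1)/(n - 4)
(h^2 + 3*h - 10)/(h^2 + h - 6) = (h + 5)/(h + 3)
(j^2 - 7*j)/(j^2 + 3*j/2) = 2*(j - 7)/(2*j + 3)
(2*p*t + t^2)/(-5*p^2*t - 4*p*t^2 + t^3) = (-2*p - t)/(5*p^2 + 4*p*t - t^2)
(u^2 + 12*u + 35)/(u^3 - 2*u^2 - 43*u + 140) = (u + 5)/(u^2 - 9*u + 20)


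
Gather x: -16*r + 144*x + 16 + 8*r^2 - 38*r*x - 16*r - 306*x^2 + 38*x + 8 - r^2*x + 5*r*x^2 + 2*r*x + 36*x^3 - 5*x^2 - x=8*r^2 - 32*r + 36*x^3 + x^2*(5*r - 311) + x*(-r^2 - 36*r + 181) + 24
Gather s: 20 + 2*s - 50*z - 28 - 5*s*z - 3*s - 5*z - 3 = s*(-5*z - 1) - 55*z - 11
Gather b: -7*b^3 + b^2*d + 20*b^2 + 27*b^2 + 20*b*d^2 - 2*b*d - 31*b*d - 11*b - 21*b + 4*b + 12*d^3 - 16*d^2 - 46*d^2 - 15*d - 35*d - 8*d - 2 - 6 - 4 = -7*b^3 + b^2*(d + 47) + b*(20*d^2 - 33*d - 28) + 12*d^3 - 62*d^2 - 58*d - 12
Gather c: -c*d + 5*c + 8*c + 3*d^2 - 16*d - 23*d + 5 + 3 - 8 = c*(13 - d) + 3*d^2 - 39*d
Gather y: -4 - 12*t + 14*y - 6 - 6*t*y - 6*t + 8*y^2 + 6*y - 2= -18*t + 8*y^2 + y*(20 - 6*t) - 12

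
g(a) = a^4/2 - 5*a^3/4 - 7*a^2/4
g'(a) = 2*a^3 - 15*a^2/4 - 7*a/2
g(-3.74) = 138.74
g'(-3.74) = -143.99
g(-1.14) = 0.42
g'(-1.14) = -3.85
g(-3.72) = 135.88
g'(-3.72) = -141.83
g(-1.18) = 0.59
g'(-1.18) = -4.38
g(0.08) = -0.01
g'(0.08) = -0.30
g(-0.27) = -0.10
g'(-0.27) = 0.63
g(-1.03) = 0.07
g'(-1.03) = -2.56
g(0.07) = -0.01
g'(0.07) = -0.26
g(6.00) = 315.00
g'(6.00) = 276.00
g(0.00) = 0.00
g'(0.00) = 0.00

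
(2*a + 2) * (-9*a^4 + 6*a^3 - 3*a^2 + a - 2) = -18*a^5 - 6*a^4 + 6*a^3 - 4*a^2 - 2*a - 4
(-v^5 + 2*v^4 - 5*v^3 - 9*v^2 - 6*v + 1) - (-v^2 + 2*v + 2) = -v^5 + 2*v^4 - 5*v^3 - 8*v^2 - 8*v - 1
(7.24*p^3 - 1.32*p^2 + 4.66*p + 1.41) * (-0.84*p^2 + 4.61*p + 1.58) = -6.0816*p^5 + 34.4852*p^4 + 1.4396*p^3 + 18.2126*p^2 + 13.8629*p + 2.2278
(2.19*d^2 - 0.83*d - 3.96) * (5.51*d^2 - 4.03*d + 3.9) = 12.0669*d^4 - 13.399*d^3 - 9.9337*d^2 + 12.7218*d - 15.444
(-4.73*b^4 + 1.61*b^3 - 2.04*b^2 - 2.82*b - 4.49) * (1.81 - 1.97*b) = 9.3181*b^5 - 11.733*b^4 + 6.9329*b^3 + 1.863*b^2 + 3.7411*b - 8.1269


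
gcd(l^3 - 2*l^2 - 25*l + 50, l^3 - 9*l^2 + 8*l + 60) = l - 5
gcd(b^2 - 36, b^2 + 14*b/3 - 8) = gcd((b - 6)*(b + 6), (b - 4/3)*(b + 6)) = b + 6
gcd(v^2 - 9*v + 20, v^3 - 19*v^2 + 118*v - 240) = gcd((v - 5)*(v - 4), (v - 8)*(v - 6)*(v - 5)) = v - 5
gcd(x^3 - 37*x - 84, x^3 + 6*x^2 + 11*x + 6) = x + 3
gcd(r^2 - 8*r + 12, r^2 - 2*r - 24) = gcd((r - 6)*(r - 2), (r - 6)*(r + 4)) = r - 6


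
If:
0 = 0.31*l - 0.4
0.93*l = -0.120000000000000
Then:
No Solution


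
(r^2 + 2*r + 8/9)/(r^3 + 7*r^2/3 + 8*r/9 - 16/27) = 3*(3*r + 2)/(9*r^2 + 9*r - 4)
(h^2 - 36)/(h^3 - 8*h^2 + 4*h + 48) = (h + 6)/(h^2 - 2*h - 8)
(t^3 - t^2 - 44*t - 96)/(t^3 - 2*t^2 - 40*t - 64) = (t + 3)/(t + 2)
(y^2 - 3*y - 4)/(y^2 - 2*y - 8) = (y + 1)/(y + 2)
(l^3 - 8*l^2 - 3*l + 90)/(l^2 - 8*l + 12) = (l^2 - 2*l - 15)/(l - 2)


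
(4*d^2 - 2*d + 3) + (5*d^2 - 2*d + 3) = 9*d^2 - 4*d + 6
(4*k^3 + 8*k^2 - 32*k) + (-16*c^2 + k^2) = -16*c^2 + 4*k^3 + 9*k^2 - 32*k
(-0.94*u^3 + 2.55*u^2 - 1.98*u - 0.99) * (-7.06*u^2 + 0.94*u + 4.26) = 6.6364*u^5 - 18.8866*u^4 + 12.3714*u^3 + 15.9912*u^2 - 9.3654*u - 4.2174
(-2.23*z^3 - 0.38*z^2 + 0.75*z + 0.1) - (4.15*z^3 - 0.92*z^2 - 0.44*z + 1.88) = -6.38*z^3 + 0.54*z^2 + 1.19*z - 1.78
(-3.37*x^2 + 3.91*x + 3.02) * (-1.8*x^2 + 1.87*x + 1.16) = 6.066*x^4 - 13.3399*x^3 - 2.0335*x^2 + 10.183*x + 3.5032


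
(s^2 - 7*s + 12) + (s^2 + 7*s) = 2*s^2 + 12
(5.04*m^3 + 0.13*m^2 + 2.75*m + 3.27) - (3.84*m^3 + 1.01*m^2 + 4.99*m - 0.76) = 1.2*m^3 - 0.88*m^2 - 2.24*m + 4.03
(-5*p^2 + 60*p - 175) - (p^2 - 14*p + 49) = -6*p^2 + 74*p - 224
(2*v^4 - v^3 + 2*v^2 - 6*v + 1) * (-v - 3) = -2*v^5 - 5*v^4 + v^3 + 17*v - 3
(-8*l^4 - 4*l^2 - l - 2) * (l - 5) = -8*l^5 + 40*l^4 - 4*l^3 + 19*l^2 + 3*l + 10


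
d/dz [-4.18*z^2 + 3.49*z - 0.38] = 3.49 - 8.36*z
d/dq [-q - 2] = -1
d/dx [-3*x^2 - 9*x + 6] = -6*x - 9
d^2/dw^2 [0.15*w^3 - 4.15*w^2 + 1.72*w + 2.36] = 0.9*w - 8.3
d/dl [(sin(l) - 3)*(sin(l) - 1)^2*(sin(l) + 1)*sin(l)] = (5*sin(l)^4 - 16*sin(l)^3 + 6*sin(l)^2 + 8*sin(l) - 3)*cos(l)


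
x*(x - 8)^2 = x^3 - 16*x^2 + 64*x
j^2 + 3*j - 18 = (j - 3)*(j + 6)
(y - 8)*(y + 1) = y^2 - 7*y - 8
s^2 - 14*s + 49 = (s - 7)^2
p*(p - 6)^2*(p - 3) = p^4 - 15*p^3 + 72*p^2 - 108*p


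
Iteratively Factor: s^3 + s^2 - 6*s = (s)*(s^2 + s - 6) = s*(s + 3)*(s - 2)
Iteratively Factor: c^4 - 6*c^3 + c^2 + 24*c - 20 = (c + 2)*(c^3 - 8*c^2 + 17*c - 10) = (c - 2)*(c + 2)*(c^2 - 6*c + 5) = (c - 5)*(c - 2)*(c + 2)*(c - 1)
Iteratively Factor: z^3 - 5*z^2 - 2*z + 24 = (z - 4)*(z^2 - z - 6) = (z - 4)*(z - 3)*(z + 2)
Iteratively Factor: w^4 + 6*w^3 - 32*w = (w + 4)*(w^3 + 2*w^2 - 8*w) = w*(w + 4)*(w^2 + 2*w - 8) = w*(w - 2)*(w + 4)*(w + 4)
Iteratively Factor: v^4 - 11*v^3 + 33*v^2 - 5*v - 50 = (v - 5)*(v^3 - 6*v^2 + 3*v + 10) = (v - 5)^2*(v^2 - v - 2) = (v - 5)^2*(v - 2)*(v + 1)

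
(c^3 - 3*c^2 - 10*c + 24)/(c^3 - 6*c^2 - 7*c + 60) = (c - 2)/(c - 5)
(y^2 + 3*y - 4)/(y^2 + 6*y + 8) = (y - 1)/(y + 2)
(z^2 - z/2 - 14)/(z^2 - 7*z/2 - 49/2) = (z - 4)/(z - 7)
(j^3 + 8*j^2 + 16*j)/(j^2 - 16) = j*(j + 4)/(j - 4)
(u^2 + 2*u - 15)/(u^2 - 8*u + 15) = (u + 5)/(u - 5)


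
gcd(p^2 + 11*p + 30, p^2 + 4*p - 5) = p + 5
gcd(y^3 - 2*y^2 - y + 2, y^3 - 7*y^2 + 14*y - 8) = y^2 - 3*y + 2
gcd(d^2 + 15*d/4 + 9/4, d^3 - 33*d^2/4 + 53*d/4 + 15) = d + 3/4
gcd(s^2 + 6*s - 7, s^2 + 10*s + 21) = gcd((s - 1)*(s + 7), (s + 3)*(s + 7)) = s + 7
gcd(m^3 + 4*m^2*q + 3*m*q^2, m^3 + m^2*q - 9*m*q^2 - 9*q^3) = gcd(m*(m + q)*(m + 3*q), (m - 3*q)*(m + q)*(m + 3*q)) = m^2 + 4*m*q + 3*q^2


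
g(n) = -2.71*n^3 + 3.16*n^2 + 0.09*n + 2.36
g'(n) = -8.13*n^2 + 6.32*n + 0.09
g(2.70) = -27.70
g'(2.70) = -42.11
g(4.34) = -159.26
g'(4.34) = -125.61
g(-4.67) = 346.86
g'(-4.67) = -206.73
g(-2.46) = 61.61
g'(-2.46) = -64.66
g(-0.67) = 4.53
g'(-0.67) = -7.79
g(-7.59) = 1368.65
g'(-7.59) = -516.23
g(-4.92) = 401.16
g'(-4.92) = -227.80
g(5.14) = -281.70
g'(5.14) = -182.22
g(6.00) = -468.70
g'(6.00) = -254.67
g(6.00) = -468.70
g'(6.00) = -254.67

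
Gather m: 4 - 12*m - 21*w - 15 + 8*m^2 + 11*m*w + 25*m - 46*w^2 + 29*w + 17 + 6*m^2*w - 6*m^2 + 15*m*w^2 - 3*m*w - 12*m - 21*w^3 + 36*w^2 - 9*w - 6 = m^2*(6*w + 2) + m*(15*w^2 + 8*w + 1) - 21*w^3 - 10*w^2 - w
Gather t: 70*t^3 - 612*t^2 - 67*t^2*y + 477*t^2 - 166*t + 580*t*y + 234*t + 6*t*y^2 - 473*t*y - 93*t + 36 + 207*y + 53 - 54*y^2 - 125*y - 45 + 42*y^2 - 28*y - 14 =70*t^3 + t^2*(-67*y - 135) + t*(6*y^2 + 107*y - 25) - 12*y^2 + 54*y + 30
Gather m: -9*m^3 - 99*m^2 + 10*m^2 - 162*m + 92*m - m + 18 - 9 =-9*m^3 - 89*m^2 - 71*m + 9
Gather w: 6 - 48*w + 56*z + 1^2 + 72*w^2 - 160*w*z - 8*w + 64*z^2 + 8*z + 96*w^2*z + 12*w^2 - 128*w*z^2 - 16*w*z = w^2*(96*z + 84) + w*(-128*z^2 - 176*z - 56) + 64*z^2 + 64*z + 7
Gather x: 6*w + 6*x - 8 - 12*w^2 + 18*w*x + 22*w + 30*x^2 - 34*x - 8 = -12*w^2 + 28*w + 30*x^2 + x*(18*w - 28) - 16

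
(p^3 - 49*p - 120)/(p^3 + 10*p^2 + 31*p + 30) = (p - 8)/(p + 2)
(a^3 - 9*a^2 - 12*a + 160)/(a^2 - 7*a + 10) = (a^2 - 4*a - 32)/(a - 2)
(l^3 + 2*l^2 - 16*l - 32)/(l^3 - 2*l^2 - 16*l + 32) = (l + 2)/(l - 2)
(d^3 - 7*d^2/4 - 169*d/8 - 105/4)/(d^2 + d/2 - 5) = (4*d^2 - 17*d - 42)/(4*(d - 2))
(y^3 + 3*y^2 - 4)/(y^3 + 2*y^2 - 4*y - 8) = (y - 1)/(y - 2)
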